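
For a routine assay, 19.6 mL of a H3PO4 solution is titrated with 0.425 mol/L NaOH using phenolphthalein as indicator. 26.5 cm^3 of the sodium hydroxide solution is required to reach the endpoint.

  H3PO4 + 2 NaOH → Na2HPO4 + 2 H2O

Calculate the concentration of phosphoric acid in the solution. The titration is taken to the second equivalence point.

0.287 mol/L

n(NaOH) = 0.0265 L × 0.425 mol/L = 0.0113 mol
From the 1:2 mole ratio, n(H3PO4) = 1/2 × 0.0113 = 5.63 × 10^-3 mol
[H3PO4] = 5.63 × 10^-3 mol / 0.0196 L = 0.287 mol/L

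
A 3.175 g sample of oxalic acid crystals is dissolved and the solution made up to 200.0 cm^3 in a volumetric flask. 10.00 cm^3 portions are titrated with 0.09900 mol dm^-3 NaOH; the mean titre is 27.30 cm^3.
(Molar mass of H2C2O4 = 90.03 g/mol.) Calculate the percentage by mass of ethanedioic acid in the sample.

H2C2O4 + 2 NaOH → Na2C2O4 + 2 H2O
n(NaOH) per titration = 0.02730 × 0.09900 = 2.703 × 10^-3 mol
From the 1:2 ratio, n(H2C2O4) in each aliquot = 1/2 × 2.703 × 10^-3 = 1.351 × 10^-3 mol
n(H2C2O4) in the whole flask = 1.351 × 10^-3 × 200.0/10.00 = 0.02703 mol
mass of H2C2O4 = 0.02703 × 90.03 = 2.433 g
% H2C2O4 = 2.433 / 3.175 × 100 = 76.64 %

76.64 %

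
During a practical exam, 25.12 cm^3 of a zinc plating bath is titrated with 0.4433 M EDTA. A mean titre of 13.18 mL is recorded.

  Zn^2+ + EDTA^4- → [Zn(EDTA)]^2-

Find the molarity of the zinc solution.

n(EDTA) = 0.01318 L × 0.4433 mol/L = 5.843 × 10^-3 mol
n(Zn2+) = 5.843 × 10^-3 mol (1:1 mole ratio)
[Zn2+] = 5.843 × 10^-3 mol / 0.02512 L = 0.2326 mol/L

0.2326 M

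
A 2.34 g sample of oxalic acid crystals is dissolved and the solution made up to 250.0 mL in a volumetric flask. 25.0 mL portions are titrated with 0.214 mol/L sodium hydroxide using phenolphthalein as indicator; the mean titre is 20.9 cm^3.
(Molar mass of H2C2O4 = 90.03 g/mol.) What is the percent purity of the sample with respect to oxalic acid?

H2C2O4 + 2 NaOH → Na2C2O4 + 2 H2O
n(NaOH) per titration = 0.0209 × 0.214 = 4.47 × 10^-3 mol
From the 1:2 ratio, n(H2C2O4) in each aliquot = 1/2 × 4.47 × 10^-3 = 2.24 × 10^-3 mol
n(H2C2O4) in the whole flask = 2.24 × 10^-3 × 250.0/25.0 = 0.0224 mol
mass of H2C2O4 = 0.0224 × 90.03 = 2.01 g
% H2C2O4 = 2.01 / 2.34 × 100 = 86.0 %

86.0 %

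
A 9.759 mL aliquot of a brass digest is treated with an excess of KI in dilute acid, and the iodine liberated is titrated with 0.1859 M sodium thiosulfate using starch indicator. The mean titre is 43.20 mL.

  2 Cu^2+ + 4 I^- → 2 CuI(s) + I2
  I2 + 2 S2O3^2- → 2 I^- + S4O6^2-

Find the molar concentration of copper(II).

n(S2O3^2-) = 0.04320 × 0.1859 = 8.031 × 10^-3 mol
n(I2) = n(S2O3^2-)/2 = 4.015 × 10^-3 mol
From the 2:1 ratio, n(Cu2+) in the aliquot = 2/1 × 4.015 × 10^-3 = 8.031 × 10^-3 mol
[Cu2+] = 8.031 × 10^-3 / 0.009759 = 0.8229 mol/L

0.8229 M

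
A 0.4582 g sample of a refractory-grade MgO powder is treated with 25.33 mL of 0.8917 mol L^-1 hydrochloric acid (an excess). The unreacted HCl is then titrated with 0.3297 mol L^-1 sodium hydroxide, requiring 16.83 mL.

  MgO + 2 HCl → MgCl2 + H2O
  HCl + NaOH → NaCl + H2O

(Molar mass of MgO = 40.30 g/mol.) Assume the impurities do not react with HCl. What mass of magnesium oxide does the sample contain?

0.3433 g

n(HCl) added = 0.02533 × 0.8917 = 0.02259 mol
n(NaOH) used in back-titration = 0.01683 × 0.3297 = 5.549 × 10^-3 mol
n(HCl) left over = 5.549 × 10^-3 mol (1:1 ratio)
n(HCl) consumed by analyte = 0.02259 − 5.549 × 10^-3 = 0.01704 mol
From the 1:2 ratio, n(MgO) = 1/2 × 0.01704 = 8.519 × 10^-3 mol
mass of MgO = 8.519 × 10^-3 × 40.30 = 0.3433 g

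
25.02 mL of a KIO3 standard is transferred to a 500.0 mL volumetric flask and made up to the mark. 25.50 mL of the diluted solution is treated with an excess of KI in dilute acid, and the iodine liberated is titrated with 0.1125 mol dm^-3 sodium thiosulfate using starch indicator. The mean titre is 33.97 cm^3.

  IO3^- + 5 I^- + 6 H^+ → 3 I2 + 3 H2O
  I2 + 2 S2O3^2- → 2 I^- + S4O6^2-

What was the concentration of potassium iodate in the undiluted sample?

n(S2O3^2-) = 0.03397 × 0.1125 = 3.822 × 10^-3 mol
n(I2) = n(S2O3^2-)/2 = 1.911 × 10^-3 mol
From the 1:3 ratio, n(IO3^-) in the aliquot = 1/3 × 1.911 × 10^-3 = 6.369 × 10^-4 mol
[IO3^-]_dilute = 6.369 × 10^-4 / 0.02550 = 0.02498 mol/L
[IO3^-]_original = 0.02498 × 500.0/25.02 = 0.4992 mol/L

0.4992 mol/L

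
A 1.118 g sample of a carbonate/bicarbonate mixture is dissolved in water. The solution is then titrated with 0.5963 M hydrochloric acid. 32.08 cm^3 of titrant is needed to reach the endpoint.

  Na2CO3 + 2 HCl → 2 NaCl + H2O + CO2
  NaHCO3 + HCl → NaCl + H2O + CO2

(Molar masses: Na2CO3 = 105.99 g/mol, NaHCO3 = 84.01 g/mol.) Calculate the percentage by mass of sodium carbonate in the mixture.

n(HCl) = 0.03208 × 0.5963 = 0.01913 mol
Let x = n(Na2CO3), y = n(NaHCO3).
Titrant: 2x + 1y = 0.01913;  mass: 105.99x + 84.01y = 1.118
Solving, x = 7.884 × 10^-3 mol, y = 3.361 × 10^-3 mol
mass of Na2CO3 = 7.884 × 10^-3 × 105.99 = 0.8356 g
% Na2CO3 = 0.8356 / 1.118 × 100 = 74.74 %

74.74 %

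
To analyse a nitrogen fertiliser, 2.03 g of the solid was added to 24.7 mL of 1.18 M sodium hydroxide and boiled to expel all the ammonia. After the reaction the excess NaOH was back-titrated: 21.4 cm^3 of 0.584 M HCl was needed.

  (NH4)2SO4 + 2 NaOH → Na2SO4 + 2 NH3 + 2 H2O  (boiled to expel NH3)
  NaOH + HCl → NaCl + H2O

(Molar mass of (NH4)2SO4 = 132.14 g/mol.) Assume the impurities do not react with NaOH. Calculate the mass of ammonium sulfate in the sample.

1.10 g

n(NaOH) added = 0.0247 × 1.18 = 0.0291 mol
n(HCl) used in back-titration = 0.0214 × 0.584 = 0.0125 mol
n(NaOH) left over = 0.0125 mol (1:1 ratio)
n(NaOH) consumed by analyte = 0.0291 − 0.0125 = 0.0166 mol
From the 1:2 ratio, n((NH4)2SO4) = 1/2 × 0.0166 = 8.32 × 10^-3 mol
mass of (NH4)2SO4 = 8.32 × 10^-3 × 132.14 = 1.10 g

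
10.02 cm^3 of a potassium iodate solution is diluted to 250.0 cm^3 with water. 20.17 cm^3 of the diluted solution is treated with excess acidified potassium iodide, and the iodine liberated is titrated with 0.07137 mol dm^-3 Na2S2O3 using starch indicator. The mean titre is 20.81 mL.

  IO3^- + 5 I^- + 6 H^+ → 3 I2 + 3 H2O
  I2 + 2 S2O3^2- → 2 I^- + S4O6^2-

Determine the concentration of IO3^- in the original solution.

0.3062 mol/L

n(S2O3^2-) = 0.02081 × 0.07137 = 1.485 × 10^-3 mol
n(I2) = n(S2O3^2-)/2 = 7.426 × 10^-4 mol
From the 1:3 ratio, n(IO3^-) in the aliquot = 1/3 × 7.426 × 10^-4 = 2.475 × 10^-4 mol
[IO3^-]_dilute = 2.475 × 10^-4 / 0.02017 = 0.01227 mol/L
[IO3^-]_original = 0.01227 × 250.0/10.02 = 0.3062 mol/L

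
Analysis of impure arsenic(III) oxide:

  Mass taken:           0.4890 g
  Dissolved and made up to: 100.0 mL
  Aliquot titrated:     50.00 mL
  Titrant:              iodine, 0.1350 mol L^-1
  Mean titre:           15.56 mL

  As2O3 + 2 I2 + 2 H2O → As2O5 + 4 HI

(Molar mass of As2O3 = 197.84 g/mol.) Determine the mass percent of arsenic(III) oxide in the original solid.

n(I2) per titration = 0.01556 × 0.1350 = 2.101 × 10^-3 mol
From the 1:2 ratio, n(As2O3) in each aliquot = 1/2 × 2.101 × 10^-3 = 1.050 × 10^-3 mol
n(As2O3) in the whole flask = 1.050 × 10^-3 × 100.0/50.00 = 2.101 × 10^-3 mol
mass of As2O3 = 2.101 × 10^-3 × 197.84 = 0.4156 g
% As2O3 = 0.4156 / 0.4890 × 100 = 84.99 %

84.99 %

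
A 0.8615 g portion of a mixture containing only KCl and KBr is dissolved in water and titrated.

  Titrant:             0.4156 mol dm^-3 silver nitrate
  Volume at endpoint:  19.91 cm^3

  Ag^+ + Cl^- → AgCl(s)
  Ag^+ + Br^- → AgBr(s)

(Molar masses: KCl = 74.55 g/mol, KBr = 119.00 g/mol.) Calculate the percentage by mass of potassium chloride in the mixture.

23.98 %

n(AgNO3) = 0.01991 × 0.4156 = 8.275 × 10^-3 mol
Let x = n(KCl), y = n(KBr).
Titrant: 1x + 1y = 8.275 × 10^-3;  mass: 74.55x + 119.00y = 0.8615
Solving, x = 2.771 × 10^-3 mol, y = 5.503 × 10^-3 mol
mass of KCl = 2.771 × 10^-3 × 74.55 = 0.2066 g
% KCl = 0.2066 / 0.8615 × 100 = 23.98 %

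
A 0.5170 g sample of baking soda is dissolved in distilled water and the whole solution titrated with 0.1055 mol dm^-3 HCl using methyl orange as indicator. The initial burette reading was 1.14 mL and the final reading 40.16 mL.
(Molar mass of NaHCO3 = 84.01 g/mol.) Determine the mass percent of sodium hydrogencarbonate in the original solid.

66.89 %

NaHCO3 + HCl → NaCl + H2O + CO2
n(HCl) = 0.03902 L × 0.1055 mol/L = 4.117 × 10^-3 mol
n(NaHCO3) = 4.117 × 10^-3 mol (1:1 ratio)
mass of NaHCO3 = 4.117 × 10^-3 × 84.01 g/mol = 0.3458 g
% NaHCO3 = 0.3458 / 0.5170 × 100 = 66.89 %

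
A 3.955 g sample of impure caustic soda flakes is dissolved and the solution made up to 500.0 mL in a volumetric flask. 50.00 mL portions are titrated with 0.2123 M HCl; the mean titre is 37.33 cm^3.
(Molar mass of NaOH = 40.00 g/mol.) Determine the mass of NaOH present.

NaOH + HCl → NaCl + H2O
n(HCl) per titration = 0.03733 × 0.2123 = 7.925 × 10^-3 mol
n(NaOH) in each aliquot = 7.925 × 10^-3 mol (1:1 ratio)
n(NaOH) in the whole flask = 7.925 × 10^-3 × 500.0/50.00 = 0.07925 mol
mass of NaOH = 0.07925 × 40.00 = 3.170 g

3.170 g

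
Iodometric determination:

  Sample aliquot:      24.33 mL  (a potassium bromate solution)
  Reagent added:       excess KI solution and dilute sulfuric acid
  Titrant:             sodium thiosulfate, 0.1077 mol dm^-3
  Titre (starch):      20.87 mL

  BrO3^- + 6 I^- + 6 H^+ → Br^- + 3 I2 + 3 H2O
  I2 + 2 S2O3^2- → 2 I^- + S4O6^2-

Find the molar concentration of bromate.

n(S2O3^2-) = 0.02087 × 0.1077 = 2.248 × 10^-3 mol
n(I2) = n(S2O3^2-)/2 = 1.124 × 10^-3 mol
From the 1:3 ratio, n(BrO3^-) in the aliquot = 1/3 × 1.124 × 10^-3 = 3.746 × 10^-4 mol
[BrO3^-] = 3.746 × 10^-4 / 0.02433 = 0.01540 mol/L

0.01540 mol/L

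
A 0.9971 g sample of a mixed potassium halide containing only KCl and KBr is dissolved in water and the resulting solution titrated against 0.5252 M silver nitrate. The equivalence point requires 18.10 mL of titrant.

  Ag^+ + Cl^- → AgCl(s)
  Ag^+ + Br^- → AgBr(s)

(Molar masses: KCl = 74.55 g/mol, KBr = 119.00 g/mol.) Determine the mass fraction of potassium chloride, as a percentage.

22.56 %

n(AgNO3) = 0.01810 × 0.5252 = 9.506 × 10^-3 mol
Let x = n(KCl), y = n(KBr).
Titrant: 1x + 1y = 9.506 × 10^-3;  mass: 74.55x + 119.00y = 0.9971
Solving, x = 3.018 × 10^-3 mol, y = 6.489 × 10^-3 mol
mass of KCl = 3.018 × 10^-3 × 74.55 = 0.2250 g
% KCl = 0.2250 / 0.9971 × 100 = 22.56 %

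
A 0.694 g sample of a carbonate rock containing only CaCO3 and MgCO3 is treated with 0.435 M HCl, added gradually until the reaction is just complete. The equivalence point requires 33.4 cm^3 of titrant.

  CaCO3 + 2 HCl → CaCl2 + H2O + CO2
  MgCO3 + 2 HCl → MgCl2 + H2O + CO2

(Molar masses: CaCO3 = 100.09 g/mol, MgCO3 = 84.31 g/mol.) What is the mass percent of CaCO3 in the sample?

n(HCl) = 0.0334 × 0.435 = 0.0145 mol
Let x = n(CaCO3), y = n(MgCO3).
Titrant: 2x + 2y = 0.0145;  mass: 100.09x + 84.31y = 0.694
Solving, x = 5.17 × 10^-3 mol, y = 2.10 × 10^-3 mol
mass of CaCO3 = 5.17 × 10^-3 × 100.09 = 0.517 g
% CaCO3 = 0.517 / 0.694 × 100 = 74.5 %

74.5 %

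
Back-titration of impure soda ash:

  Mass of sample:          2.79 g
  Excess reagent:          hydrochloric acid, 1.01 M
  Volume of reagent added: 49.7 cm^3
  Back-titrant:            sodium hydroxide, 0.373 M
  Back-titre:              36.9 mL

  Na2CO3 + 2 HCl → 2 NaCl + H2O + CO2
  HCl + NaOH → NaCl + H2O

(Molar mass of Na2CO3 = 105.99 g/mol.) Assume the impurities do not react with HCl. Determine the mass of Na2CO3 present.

1.93 g

n(HCl) added = 0.0497 × 1.01 = 0.0502 mol
n(NaOH) used in back-titration = 0.0369 × 0.373 = 0.0138 mol
n(HCl) left over = 0.0138 mol (1:1 ratio)
n(HCl) consumed by analyte = 0.0502 − 0.0138 = 0.0364 mol
From the 1:2 ratio, n(Na2CO3) = 1/2 × 0.0364 = 0.0182 mol
mass of Na2CO3 = 0.0182 × 105.99 = 1.93 g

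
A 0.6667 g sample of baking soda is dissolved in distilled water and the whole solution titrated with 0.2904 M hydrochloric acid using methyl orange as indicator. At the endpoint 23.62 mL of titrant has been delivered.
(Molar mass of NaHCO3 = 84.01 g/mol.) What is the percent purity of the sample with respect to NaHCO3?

NaHCO3 + HCl → NaCl + H2O + CO2
n(HCl) = 0.02362 L × 0.2904 mol/L = 6.859 × 10^-3 mol
n(NaHCO3) = 6.859 × 10^-3 mol (1:1 ratio)
mass of NaHCO3 = 6.859 × 10^-3 × 84.01 g/mol = 0.5762 g
% NaHCO3 = 0.5762 / 0.6667 × 100 = 86.43 %

86.43 %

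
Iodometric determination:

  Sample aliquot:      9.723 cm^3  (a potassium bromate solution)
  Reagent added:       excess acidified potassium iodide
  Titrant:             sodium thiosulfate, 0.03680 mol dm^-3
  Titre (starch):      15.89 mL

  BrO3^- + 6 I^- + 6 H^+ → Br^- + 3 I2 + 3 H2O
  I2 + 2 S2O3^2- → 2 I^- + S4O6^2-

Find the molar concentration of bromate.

n(S2O3^2-) = 0.01589 × 0.03680 = 5.848 × 10^-4 mol
n(I2) = n(S2O3^2-)/2 = 2.924 × 10^-4 mol
From the 1:3 ratio, n(BrO3^-) in the aliquot = 1/3 × 2.924 × 10^-4 = 9.746 × 10^-5 mol
[BrO3^-] = 9.746 × 10^-5 / 0.009723 = 0.01002 mol/L

0.01002 mol/L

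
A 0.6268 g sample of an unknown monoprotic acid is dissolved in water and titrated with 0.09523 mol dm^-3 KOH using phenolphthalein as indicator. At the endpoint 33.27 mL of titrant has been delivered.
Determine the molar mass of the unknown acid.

n(KOH) = 0.03327 L × 0.09523 mol/L = 3.168 × 10^-3 mol
n(HA) = 3.168 × 10^-3 mol (1:1 ratio)
M = m / n = 0.6268 g / 3.168 × 10^-3 mol = 197.8 g/mol

197.8 g/mol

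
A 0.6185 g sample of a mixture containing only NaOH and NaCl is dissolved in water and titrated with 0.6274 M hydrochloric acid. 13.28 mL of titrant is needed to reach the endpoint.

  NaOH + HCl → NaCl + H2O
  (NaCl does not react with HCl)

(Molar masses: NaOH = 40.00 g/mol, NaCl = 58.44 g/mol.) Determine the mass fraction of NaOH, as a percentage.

n(HCl) = 0.01328 × 0.6274 = 8.332 × 10^-3 mol
Let x = n(NaOH), y = n(NaCl).
Titrant: 1x = 8.332 × 10^-3;  mass: 40.00x + 58.44y = 0.6185
Solving, x = 8.332 × 10^-3 mol, y = 4.881 × 10^-3 mol
mass of NaOH = 8.332 × 10^-3 × 40.00 = 0.3333 g
% NaOH = 0.3333 / 0.6185 × 100 = 53.88 %

53.88 %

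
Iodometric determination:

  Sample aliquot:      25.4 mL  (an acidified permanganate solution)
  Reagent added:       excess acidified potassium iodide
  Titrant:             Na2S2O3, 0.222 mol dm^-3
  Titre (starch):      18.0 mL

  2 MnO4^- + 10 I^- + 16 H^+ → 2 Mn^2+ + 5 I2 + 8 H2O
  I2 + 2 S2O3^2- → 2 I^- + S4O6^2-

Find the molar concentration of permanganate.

0.0315 mol/L

n(S2O3^2-) = 0.0180 × 0.222 = 4.00 × 10^-3 mol
n(I2) = n(S2O3^2-)/2 = 2.00 × 10^-3 mol
From the 2:5 ratio, n(MnO4^-) in the aliquot = 2/5 × 2.00 × 10^-3 = 7.99 × 10^-4 mol
[MnO4^-] = 7.99 × 10^-4 / 0.0254 = 0.0315 mol/L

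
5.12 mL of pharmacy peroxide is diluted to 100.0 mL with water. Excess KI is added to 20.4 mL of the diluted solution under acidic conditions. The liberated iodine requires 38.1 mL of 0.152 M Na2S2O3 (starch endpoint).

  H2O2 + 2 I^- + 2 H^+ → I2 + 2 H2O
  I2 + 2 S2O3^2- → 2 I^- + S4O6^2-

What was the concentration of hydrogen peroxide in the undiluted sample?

2.77 M

n(S2O3^2-) = 0.0381 × 0.152 = 5.79 × 10^-3 mol
n(I2) = n(S2O3^2-)/2 = 2.90 × 10^-3 mol
n(H2O2) in the aliquot = 2.90 × 10^-3 mol (1:1 ratio)
[H2O2]_dilute = 2.90 × 10^-3 / 0.0204 = 0.142 mol/L
[H2O2]_original = 0.142 × 100.0/5.12 = 2.77 mol/L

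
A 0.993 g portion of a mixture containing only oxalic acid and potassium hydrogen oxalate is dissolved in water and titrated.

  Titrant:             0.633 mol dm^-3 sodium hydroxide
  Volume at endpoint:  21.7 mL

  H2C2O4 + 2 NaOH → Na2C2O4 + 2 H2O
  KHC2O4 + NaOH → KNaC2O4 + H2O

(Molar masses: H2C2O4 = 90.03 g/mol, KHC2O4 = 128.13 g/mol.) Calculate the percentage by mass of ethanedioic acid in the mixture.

n(NaOH) = 0.0217 × 0.633 = 0.0137 mol
Let x = n(H2C2O4), y = n(KHC2O4).
Titrant: 2x + 1y = 0.0137;  mass: 90.03x + 128.13y = 0.993
Solving, x = 4.61 × 10^-3 mol, y = 4.51 × 10^-3 mol
mass of H2C2O4 = 4.61 × 10^-3 × 90.03 = 0.415 g
% H2C2O4 = 0.415 / 0.993 × 100 = 41.8 %

41.8 %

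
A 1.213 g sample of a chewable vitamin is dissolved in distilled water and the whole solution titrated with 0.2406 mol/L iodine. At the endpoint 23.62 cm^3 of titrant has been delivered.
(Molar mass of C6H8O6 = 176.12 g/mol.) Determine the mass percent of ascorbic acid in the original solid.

82.51 %

C6H8O6 + I2 → C6H6O6 + 2 HI
n(I2) = 0.02362 L × 0.2406 mol/L = 5.683 × 10^-3 mol
n(C6H8O6) = 5.683 × 10^-3 mol (1:1 ratio)
mass of C6H8O6 = 5.683 × 10^-3 × 176.12 g/mol = 1.001 g
% C6H8O6 = 1.001 / 1.213 × 100 = 82.51 %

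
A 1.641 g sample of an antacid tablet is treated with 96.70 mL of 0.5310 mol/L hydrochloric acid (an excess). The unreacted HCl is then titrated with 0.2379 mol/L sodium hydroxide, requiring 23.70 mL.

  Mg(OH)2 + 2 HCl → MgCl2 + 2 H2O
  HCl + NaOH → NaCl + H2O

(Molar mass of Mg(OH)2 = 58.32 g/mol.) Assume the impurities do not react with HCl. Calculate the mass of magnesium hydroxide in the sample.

1.333 g

n(HCl) added = 0.09670 × 0.5310 = 0.05135 mol
n(NaOH) used in back-titration = 0.02370 × 0.2379 = 5.638 × 10^-3 mol
n(HCl) left over = 5.638 × 10^-3 mol (1:1 ratio)
n(HCl) consumed by analyte = 0.05135 − 5.638 × 10^-3 = 0.04571 mol
From the 1:2 ratio, n(Mg(OH)2) = 1/2 × 0.04571 = 0.02285 mol
mass of Mg(OH)2 = 0.02285 × 58.32 = 1.333 g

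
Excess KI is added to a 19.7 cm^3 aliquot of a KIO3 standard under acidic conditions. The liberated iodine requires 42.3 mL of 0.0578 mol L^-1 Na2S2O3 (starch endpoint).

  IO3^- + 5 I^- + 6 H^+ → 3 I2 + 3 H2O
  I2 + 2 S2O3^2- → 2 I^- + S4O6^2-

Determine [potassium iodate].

n(S2O3^2-) = 0.0423 × 0.0578 = 2.44 × 10^-3 mol
n(I2) = n(S2O3^2-)/2 = 1.22 × 10^-3 mol
From the 1:3 ratio, n(IO3^-) in the aliquot = 1/3 × 1.22 × 10^-3 = 4.07 × 10^-4 mol
[IO3^-] = 4.07 × 10^-4 / 0.0197 = 0.0207 mol/L

0.0207 mol/L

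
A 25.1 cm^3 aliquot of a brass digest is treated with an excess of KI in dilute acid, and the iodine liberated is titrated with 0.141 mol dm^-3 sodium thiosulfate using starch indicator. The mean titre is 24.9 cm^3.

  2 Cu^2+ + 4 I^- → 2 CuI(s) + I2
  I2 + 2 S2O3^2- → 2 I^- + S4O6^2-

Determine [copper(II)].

0.140 mol/L

n(S2O3^2-) = 0.0249 × 0.141 = 3.51 × 10^-3 mol
n(I2) = n(S2O3^2-)/2 = 1.76 × 10^-3 mol
From the 2:1 ratio, n(Cu2+) in the aliquot = 2/1 × 1.76 × 10^-3 = 3.51 × 10^-3 mol
[Cu2+] = 3.51 × 10^-3 / 0.0251 = 0.140 mol/L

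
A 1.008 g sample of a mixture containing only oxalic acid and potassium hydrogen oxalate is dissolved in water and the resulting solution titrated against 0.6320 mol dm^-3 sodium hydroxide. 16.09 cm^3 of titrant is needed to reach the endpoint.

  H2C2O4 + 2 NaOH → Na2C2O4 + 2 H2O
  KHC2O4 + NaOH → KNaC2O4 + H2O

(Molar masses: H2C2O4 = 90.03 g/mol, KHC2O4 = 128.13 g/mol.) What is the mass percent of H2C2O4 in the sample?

n(NaOH) = 0.01609 × 0.6320 = 0.01017 mol
Let x = n(H2C2O4), y = n(KHC2O4).
Titrant: 2x + 1y = 0.01017;  mass: 90.03x + 128.13y = 1.008
Solving, x = 1.774 × 10^-3 mol, y = 6.620 × 10^-3 mol
mass of H2C2O4 = 1.774 × 10^-3 × 90.03 = 0.1597 g
% H2C2O4 = 0.1597 / 1.008 × 100 = 15.85 %

15.85 %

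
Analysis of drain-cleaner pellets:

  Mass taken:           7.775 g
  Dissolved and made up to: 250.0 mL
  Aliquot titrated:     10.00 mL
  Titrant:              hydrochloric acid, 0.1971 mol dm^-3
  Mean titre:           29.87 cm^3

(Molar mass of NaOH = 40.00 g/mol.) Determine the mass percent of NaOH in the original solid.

75.72 %

NaOH + HCl → NaCl + H2O
n(HCl) per titration = 0.02987 × 0.1971 = 5.887 × 10^-3 mol
n(NaOH) in each aliquot = 5.887 × 10^-3 mol (1:1 ratio)
n(NaOH) in the whole flask = 5.887 × 10^-3 × 250.0/10.00 = 0.1472 mol
mass of NaOH = 0.1472 × 40.00 = 5.887 g
% NaOH = 5.887 / 7.775 × 100 = 75.72 %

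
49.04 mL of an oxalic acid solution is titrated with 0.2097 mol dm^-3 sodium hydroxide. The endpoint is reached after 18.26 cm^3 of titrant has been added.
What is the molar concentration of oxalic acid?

H2C2O4 + 2 NaOH → Na2C2O4 + 2 H2O
n(NaOH) = 0.01826 L × 0.2097 mol/L = 3.829 × 10^-3 mol
From the 1:2 mole ratio, n(H2C2O4) = 1/2 × 3.829 × 10^-3 = 1.915 × 10^-3 mol
[H2C2O4] = 1.915 × 10^-3 mol / 0.04904 L = 0.03904 mol/L

0.03904 mol/L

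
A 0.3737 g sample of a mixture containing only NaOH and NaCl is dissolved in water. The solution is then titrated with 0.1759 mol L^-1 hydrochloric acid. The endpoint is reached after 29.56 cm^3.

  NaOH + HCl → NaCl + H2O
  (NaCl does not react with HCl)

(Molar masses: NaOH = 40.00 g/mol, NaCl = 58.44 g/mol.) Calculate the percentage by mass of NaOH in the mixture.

55.66 %

n(HCl) = 0.02956 × 0.1759 = 5.200 × 10^-3 mol
Let x = n(NaOH), y = n(NaCl).
Titrant: 1x = 5.200 × 10^-3;  mass: 40.00x + 58.44y = 0.3737
Solving, x = 5.200 × 10^-3 mol, y = 2.836 × 10^-3 mol
mass of NaOH = 5.200 × 10^-3 × 40.00 = 0.2080 g
% NaOH = 0.2080 / 0.3737 × 100 = 55.66 %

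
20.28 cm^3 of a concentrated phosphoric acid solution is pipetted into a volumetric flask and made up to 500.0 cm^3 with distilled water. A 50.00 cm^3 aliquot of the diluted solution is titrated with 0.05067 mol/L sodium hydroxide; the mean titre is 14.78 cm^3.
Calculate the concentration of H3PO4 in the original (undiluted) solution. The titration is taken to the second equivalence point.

H3PO4 + 2 NaOH → Na2HPO4 + 2 H2O
n(NaOH) = 0.01478 × 0.05067 = 7.489 × 10^-4 mol
From the 1:2 ratio, n(H3PO4) in the aliquot = 1/2 × 7.489 × 10^-4 = 3.745 × 10^-4 mol
[H3PO4]_dilute = 3.745 × 10^-4 / 0.05000 = 0.007489 mol/L
Dilution factor = 500.0 / 20.28 = 24.65
[H3PO4]_stock = 0.007489 × 24.65 = 0.1846 mol/L

0.1846 mol/L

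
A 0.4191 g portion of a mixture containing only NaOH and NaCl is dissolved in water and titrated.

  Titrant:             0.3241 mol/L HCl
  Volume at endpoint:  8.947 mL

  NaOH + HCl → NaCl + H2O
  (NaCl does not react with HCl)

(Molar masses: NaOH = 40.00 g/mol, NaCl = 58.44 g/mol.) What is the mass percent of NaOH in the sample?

n(HCl) = 0.008947 × 0.3241 = 2.900 × 10^-3 mol
Let x = n(NaOH), y = n(NaCl).
Titrant: 1x = 2.900 × 10^-3;  mass: 40.00x + 58.44y = 0.4191
Solving, x = 2.900 × 10^-3 mol, y = 5.187 × 10^-3 mol
mass of NaOH = 2.900 × 10^-3 × 40.00 = 0.1160 g
% NaOH = 0.1160 / 0.4191 × 100 = 27.68 %

27.68 %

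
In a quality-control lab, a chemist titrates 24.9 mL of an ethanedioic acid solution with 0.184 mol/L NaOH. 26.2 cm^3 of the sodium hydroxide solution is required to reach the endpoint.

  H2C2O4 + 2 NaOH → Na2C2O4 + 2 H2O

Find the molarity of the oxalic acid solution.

n(NaOH) = 0.0262 L × 0.184 mol/L = 4.82 × 10^-3 mol
From the 1:2 mole ratio, n(H2C2O4) = 1/2 × 4.82 × 10^-3 = 2.41 × 10^-3 mol
[H2C2O4] = 2.41 × 10^-3 mol / 0.0249 L = 0.0968 mol/L

0.0968 mol/L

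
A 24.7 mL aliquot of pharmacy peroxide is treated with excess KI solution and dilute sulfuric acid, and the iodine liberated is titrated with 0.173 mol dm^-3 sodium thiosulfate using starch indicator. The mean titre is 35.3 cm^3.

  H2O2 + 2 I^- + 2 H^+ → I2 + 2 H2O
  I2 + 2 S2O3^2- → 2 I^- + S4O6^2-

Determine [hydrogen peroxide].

n(S2O3^2-) = 0.0353 × 0.173 = 6.11 × 10^-3 mol
n(I2) = n(S2O3^2-)/2 = 3.05 × 10^-3 mol
n(H2O2) in the aliquot = 3.05 × 10^-3 mol (1:1 ratio)
[H2O2] = 3.05 × 10^-3 / 0.0247 = 0.124 mol/L

0.124 mol/L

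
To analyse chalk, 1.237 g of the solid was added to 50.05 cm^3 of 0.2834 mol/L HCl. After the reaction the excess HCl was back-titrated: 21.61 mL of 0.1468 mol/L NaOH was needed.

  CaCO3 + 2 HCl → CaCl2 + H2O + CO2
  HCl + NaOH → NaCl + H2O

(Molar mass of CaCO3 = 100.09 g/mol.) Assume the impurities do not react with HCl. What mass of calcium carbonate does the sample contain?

0.5511 g

n(HCl) added = 0.05005 × 0.2834 = 0.01418 mol
n(NaOH) used in back-titration = 0.02161 × 0.1468 = 3.172 × 10^-3 mol
n(HCl) left over = 3.172 × 10^-3 mol (1:1 ratio)
n(HCl) consumed by analyte = 0.01418 − 3.172 × 10^-3 = 0.01101 mol
From the 1:2 ratio, n(CaCO3) = 1/2 × 0.01101 = 5.506 × 10^-3 mol
mass of CaCO3 = 5.506 × 10^-3 × 100.09 = 0.5511 g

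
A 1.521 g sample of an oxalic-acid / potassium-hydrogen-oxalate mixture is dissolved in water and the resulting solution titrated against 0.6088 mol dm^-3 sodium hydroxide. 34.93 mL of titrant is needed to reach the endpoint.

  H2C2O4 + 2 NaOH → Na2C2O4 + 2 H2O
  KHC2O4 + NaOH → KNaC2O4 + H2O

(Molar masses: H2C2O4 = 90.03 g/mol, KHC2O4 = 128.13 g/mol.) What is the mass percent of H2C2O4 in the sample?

n(NaOH) = 0.03493 × 0.6088 = 0.02127 mol
Let x = n(H2C2O4), y = n(KHC2O4).
Titrant: 2x + 1y = 0.02127;  mass: 90.03x + 128.13y = 1.521
Solving, x = 7.241 × 10^-3 mol, y = 6.783 × 10^-3 mol
mass of H2C2O4 = 7.241 × 10^-3 × 90.03 = 0.6519 g
% H2C2O4 = 0.6519 / 1.521 × 100 = 42.86 %

42.86 %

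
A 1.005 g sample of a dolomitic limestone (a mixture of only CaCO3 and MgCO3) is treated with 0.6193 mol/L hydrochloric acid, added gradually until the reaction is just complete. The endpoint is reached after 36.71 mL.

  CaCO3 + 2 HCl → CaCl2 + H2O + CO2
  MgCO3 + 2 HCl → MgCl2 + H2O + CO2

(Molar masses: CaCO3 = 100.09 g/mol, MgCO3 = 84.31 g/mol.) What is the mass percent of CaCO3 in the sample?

29.43 %

n(HCl) = 0.03671 × 0.6193 = 0.02273 mol
Let x = n(CaCO3), y = n(MgCO3).
Titrant: 2x + 2y = 0.02273;  mass: 100.09x + 84.31y = 1.005
Solving, x = 2.955 × 10^-3 mol, y = 8.412 × 10^-3 mol
mass of CaCO3 = 2.955 × 10^-3 × 100.09 = 0.2957 g
% CaCO3 = 0.2957 / 1.005 × 100 = 29.43 %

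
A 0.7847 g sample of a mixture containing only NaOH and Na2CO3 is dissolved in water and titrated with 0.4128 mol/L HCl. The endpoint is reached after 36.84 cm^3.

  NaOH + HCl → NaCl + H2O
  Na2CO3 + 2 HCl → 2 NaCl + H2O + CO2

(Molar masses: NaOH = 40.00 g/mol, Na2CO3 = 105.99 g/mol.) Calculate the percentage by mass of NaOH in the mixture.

n(HCl) = 0.03684 × 0.4128 = 0.01521 mol
Let x = n(NaOH), y = n(Na2CO3).
Titrant: 1x + 2y = 0.01521;  mass: 40.00x + 105.99y = 0.7847
Solving, x = 1.633 × 10^-3 mol, y = 6.787 × 10^-3 mol
mass of NaOH = 1.633 × 10^-3 × 40.00 = 0.06533 g
% NaOH = 0.06533 / 0.7847 × 100 = 8.326 %

8.326 %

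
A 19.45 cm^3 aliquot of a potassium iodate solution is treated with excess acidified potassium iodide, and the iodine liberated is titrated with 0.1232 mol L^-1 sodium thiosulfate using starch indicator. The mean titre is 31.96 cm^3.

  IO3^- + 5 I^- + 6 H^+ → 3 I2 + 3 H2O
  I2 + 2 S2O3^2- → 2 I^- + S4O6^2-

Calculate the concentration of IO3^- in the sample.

n(S2O3^2-) = 0.03196 × 0.1232 = 3.937 × 10^-3 mol
n(I2) = n(S2O3^2-)/2 = 1.969 × 10^-3 mol
From the 1:3 ratio, n(IO3^-) in the aliquot = 1/3 × 1.969 × 10^-3 = 6.562 × 10^-4 mol
[IO3^-] = 6.562 × 10^-4 / 0.01945 = 0.03374 mol/L

0.03374 mol/L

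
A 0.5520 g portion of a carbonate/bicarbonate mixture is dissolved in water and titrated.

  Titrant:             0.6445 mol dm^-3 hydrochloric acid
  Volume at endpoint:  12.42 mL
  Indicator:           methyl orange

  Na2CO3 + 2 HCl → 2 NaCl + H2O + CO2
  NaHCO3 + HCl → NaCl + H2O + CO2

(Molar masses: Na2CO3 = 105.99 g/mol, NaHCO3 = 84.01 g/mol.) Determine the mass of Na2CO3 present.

0.2059 g

n(HCl) = 0.01242 × 0.6445 = 8.005 × 10^-3 mol
Let x = n(Na2CO3), y = n(NaHCO3).
Titrant: 2x + 1y = 8.005 × 10^-3;  mass: 105.99x + 84.01y = 0.5520
Solving, x = 1.942 × 10^-3 mol, y = 4.120 × 10^-3 mol
mass of Na2CO3 = 1.942 × 10^-3 × 105.99 = 0.2059 g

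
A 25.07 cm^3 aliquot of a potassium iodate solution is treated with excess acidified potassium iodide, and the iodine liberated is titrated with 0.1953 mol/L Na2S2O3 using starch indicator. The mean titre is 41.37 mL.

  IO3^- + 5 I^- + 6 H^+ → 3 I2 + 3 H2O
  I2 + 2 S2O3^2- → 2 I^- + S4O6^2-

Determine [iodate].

0.05371 mol/L

n(S2O3^2-) = 0.04137 × 0.1953 = 8.080 × 10^-3 mol
n(I2) = n(S2O3^2-)/2 = 4.040 × 10^-3 mol
From the 1:3 ratio, n(IO3^-) in the aliquot = 1/3 × 4.040 × 10^-3 = 1.347 × 10^-3 mol
[IO3^-] = 1.347 × 10^-3 / 0.02507 = 0.05371 mol/L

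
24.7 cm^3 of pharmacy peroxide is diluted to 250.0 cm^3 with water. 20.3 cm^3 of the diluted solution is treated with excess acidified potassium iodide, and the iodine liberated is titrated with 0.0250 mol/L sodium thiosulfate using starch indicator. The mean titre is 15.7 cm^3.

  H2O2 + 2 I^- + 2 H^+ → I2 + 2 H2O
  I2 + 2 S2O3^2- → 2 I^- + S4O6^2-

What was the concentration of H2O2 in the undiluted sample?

n(S2O3^2-) = 0.0157 × 0.0250 = 3.92 × 10^-4 mol
n(I2) = n(S2O3^2-)/2 = 1.96 × 10^-4 mol
n(H2O2) in the aliquot = 1.96 × 10^-4 mol (1:1 ratio)
[H2O2]_dilute = 1.96 × 10^-4 / 0.0203 = 0.00967 mol/L
[H2O2]_original = 0.00967 × 250.0/24.7 = 0.0978 mol/L

0.0978 mol/L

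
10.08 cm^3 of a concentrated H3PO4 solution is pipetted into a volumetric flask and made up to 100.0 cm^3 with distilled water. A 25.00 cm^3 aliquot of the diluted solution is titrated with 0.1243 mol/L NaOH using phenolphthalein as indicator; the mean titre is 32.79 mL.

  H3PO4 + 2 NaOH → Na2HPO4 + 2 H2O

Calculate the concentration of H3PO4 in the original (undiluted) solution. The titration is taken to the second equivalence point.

0.8087 mol/L

n(NaOH) = 0.03279 × 0.1243 = 4.076 × 10^-3 mol
From the 1:2 ratio, n(H3PO4) in the aliquot = 1/2 × 4.076 × 10^-3 = 2.038 × 10^-3 mol
[H3PO4]_dilute = 2.038 × 10^-3 / 0.02500 = 0.08152 mol/L
Dilution factor = 100.0 / 10.08 = 9.921
[H3PO4]_stock = 0.08152 × 9.921 = 0.8087 mol/L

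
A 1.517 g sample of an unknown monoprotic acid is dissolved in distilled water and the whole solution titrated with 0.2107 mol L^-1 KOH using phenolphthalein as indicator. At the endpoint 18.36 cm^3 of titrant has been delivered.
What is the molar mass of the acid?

n(KOH) = 0.01836 L × 0.2107 mol/L = 3.868 × 10^-3 mol
n(HA) = 3.868 × 10^-3 mol (1:1 ratio)
M = m / n = 1.517 g / 3.868 × 10^-3 mol = 392.1 g/mol

392.1 g/mol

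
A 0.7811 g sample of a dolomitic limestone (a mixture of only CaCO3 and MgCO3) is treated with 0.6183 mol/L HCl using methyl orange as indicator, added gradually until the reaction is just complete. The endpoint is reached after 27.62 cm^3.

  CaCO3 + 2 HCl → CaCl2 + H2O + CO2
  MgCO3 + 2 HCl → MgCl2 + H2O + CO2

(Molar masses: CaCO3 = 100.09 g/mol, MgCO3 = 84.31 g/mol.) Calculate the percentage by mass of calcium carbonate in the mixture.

n(HCl) = 0.02762 × 0.6183 = 0.01708 mol
Let x = n(CaCO3), y = n(MgCO3).
Titrant: 2x + 2y = 0.01708;  mass: 100.09x + 84.31y = 0.7811
Solving, x = 3.878 × 10^-3 mol, y = 4.660 × 10^-3 mol
mass of CaCO3 = 3.878 × 10^-3 × 100.09 = 0.3882 g
% CaCO3 = 0.3882 / 0.7811 × 100 = 49.70 %

49.70 %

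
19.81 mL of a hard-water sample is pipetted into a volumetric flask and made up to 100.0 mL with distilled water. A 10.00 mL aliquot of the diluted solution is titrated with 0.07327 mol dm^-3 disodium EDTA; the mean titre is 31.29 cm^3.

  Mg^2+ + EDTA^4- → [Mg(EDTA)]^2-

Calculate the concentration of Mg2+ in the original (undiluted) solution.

1.157 mol/L

n(EDTA) = 0.03129 × 0.07327 = 2.293 × 10^-3 mol
n(Mg2+) in the aliquot = 2.293 × 10^-3 mol (1:1 ratio)
[Mg2+]_dilute = 2.293 × 10^-3 / 0.01000 = 0.2293 mol/L
Dilution factor = 100.0 / 19.81 = 5.048
[Mg2+]_stock = 0.2293 × 5.048 = 1.157 mol/L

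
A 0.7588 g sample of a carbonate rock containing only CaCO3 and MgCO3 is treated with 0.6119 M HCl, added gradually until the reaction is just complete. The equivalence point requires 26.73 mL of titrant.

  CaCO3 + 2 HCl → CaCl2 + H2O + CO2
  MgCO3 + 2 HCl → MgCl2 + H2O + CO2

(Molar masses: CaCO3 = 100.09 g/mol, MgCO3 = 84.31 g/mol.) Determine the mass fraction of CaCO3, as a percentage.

n(HCl) = 0.02673 × 0.6119 = 0.01636 mol
Let x = n(CaCO3), y = n(MgCO3).
Titrant: 2x + 2y = 0.01636;  mass: 100.09x + 84.31y = 0.7588
Solving, x = 4.392 × 10^-3 mol, y = 3.786 × 10^-3 mol
mass of CaCO3 = 4.392 × 10^-3 × 100.09 = 0.4396 g
% CaCO3 = 0.4396 / 0.7588 × 100 = 57.94 %

57.94 %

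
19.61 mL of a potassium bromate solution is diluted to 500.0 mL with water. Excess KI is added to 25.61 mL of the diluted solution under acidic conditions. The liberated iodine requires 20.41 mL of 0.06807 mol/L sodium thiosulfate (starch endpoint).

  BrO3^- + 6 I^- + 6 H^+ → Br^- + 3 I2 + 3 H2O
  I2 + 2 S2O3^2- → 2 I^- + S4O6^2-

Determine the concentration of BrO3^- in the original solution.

0.2305 mol/L

n(S2O3^2-) = 0.02041 × 0.06807 = 1.389 × 10^-3 mol
n(I2) = n(S2O3^2-)/2 = 6.947 × 10^-4 mol
From the 1:3 ratio, n(BrO3^-) in the aliquot = 1/3 × 6.947 × 10^-4 = 2.316 × 10^-4 mol
[BrO3^-]_dilute = 2.316 × 10^-4 / 0.02561 = 0.009041 mol/L
[BrO3^-]_original = 0.009041 × 500.0/19.61 = 0.2305 mol/L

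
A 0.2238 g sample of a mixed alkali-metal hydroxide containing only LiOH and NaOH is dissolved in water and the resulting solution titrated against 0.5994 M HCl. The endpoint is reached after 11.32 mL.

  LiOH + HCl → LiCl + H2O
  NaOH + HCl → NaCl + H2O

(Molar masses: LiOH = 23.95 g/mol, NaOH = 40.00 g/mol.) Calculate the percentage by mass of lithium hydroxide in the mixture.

n(HCl) = 0.01132 × 0.5994 = 6.785 × 10^-3 mol
Let x = n(LiOH), y = n(NaOH).
Titrant: 1x + 1y = 6.785 × 10^-3;  mass: 23.95x + 40.00y = 0.2238
Solving, x = 2.966 × 10^-3 mol, y = 3.819 × 10^-3 mol
mass of LiOH = 2.966 × 10^-3 × 23.95 = 0.07104 g
% LiOH = 0.07104 / 0.2238 × 100 = 31.74 %

31.74 %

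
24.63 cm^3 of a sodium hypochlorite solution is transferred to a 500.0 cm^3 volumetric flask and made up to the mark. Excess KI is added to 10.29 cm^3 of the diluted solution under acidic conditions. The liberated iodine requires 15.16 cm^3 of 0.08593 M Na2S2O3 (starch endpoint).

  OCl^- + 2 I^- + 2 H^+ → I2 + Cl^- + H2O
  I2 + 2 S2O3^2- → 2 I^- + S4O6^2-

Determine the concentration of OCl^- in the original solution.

1.285 M

n(S2O3^2-) = 0.01516 × 0.08593 = 1.303 × 10^-3 mol
n(I2) = n(S2O3^2-)/2 = 6.513 × 10^-4 mol
n(OCl^-) in the aliquot = 6.513 × 10^-4 mol (1:1 ratio)
[OCl^-]_dilute = 6.513 × 10^-4 / 0.01029 = 0.06330 mol/L
[OCl^-]_original = 0.06330 × 500.0/24.63 = 1.285 mol/L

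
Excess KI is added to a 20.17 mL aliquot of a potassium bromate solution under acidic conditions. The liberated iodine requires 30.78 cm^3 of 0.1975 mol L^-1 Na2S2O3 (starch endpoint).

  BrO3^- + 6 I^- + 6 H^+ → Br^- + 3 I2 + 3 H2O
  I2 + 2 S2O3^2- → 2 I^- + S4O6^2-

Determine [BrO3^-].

0.05023 mol/L

n(S2O3^2-) = 0.03078 × 0.1975 = 6.079 × 10^-3 mol
n(I2) = n(S2O3^2-)/2 = 3.040 × 10^-3 mol
From the 1:3 ratio, n(BrO3^-) in the aliquot = 1/3 × 3.040 × 10^-3 = 1.013 × 10^-3 mol
[BrO3^-] = 1.013 × 10^-3 / 0.02017 = 0.05023 mol/L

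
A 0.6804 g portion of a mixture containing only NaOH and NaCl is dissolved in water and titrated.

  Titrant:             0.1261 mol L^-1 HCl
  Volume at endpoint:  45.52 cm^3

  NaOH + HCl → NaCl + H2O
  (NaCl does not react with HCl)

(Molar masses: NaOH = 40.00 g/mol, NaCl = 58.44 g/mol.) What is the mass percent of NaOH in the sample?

n(HCl) = 0.04552 × 0.1261 = 5.740 × 10^-3 mol
Let x = n(NaOH), y = n(NaCl).
Titrant: 1x = 5.740 × 10^-3;  mass: 40.00x + 58.44y = 0.6804
Solving, x = 5.740 × 10^-3 mol, y = 7.714 × 10^-3 mol
mass of NaOH = 5.740 × 10^-3 × 40.00 = 0.2296 g
% NaOH = 0.2296 / 0.6804 × 100 = 33.75 %

33.75 %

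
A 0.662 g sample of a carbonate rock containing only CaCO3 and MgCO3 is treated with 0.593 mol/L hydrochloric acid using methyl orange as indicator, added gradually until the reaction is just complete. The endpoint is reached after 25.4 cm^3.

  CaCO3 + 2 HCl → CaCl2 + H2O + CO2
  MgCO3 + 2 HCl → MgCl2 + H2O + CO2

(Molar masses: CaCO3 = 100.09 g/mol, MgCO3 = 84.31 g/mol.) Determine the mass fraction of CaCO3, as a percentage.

25.9 %

n(HCl) = 0.0254 × 0.593 = 0.0151 mol
Let x = n(CaCO3), y = n(MgCO3).
Titrant: 2x + 2y = 0.0151;  mass: 100.09x + 84.31y = 0.662
Solving, x = 1.71 × 10^-3 mol, y = 5.82 × 10^-3 mol
mass of CaCO3 = 1.71 × 10^-3 × 100.09 = 0.172 g
% CaCO3 = 0.172 / 0.662 × 100 = 25.9 %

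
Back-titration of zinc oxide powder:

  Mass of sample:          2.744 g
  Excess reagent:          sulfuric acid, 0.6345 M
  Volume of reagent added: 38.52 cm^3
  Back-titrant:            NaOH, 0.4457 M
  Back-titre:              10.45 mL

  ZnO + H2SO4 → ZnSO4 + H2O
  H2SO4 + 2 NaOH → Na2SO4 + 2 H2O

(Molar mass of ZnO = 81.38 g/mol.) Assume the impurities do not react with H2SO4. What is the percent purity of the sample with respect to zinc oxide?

n(H2SO4) added = 0.03852 × 0.6345 = 0.02444 mol
n(NaOH) used in back-titration = 0.01045 × 0.4457 = 4.658 × 10^-3 mol
From the 1:2 ratio, n(H2SO4) left over = 1/2 × 4.658 × 10^-3 = 2.329 × 10^-3 mol
n(H2SO4) consumed by analyte = 0.02444 − 2.329 × 10^-3 = 0.02211 mol
n(ZnO) = 0.02211 mol (1:1 ratio)
mass of ZnO = 0.02211 × 81.38 = 1.799 g
% ZnO = 1.799 / 2.744 × 100 = 65.58 %

65.58 %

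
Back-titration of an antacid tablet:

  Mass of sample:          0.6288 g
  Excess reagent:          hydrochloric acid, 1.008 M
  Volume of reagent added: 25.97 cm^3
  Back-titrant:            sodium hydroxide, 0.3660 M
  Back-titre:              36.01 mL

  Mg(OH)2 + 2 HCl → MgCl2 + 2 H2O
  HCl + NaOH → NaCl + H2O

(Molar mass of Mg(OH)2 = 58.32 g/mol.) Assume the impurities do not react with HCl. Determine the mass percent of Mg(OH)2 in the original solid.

n(HCl) added = 0.02597 × 1.008 = 0.02618 mol
n(NaOH) used in back-titration = 0.03601 × 0.3660 = 0.01318 mol
n(HCl) left over = 0.01318 mol (1:1 ratio)
n(HCl) consumed by analyte = 0.02618 − 0.01318 = 0.01300 mol
From the 1:2 ratio, n(Mg(OH)2) = 1/2 × 0.01300 = 6.499 × 10^-3 mol
mass of Mg(OH)2 = 6.499 × 10^-3 × 58.32 = 0.3790 g
% Mg(OH)2 = 0.3790 / 0.6288 × 100 = 60.28 %

60.28 %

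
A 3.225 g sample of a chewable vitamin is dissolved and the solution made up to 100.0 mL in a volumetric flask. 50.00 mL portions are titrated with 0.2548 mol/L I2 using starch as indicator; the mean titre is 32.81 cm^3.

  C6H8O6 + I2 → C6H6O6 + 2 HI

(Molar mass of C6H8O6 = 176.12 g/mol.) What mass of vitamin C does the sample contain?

n(I2) per titration = 0.03281 × 0.2548 = 8.360 × 10^-3 mol
n(C6H8O6) in each aliquot = 8.360 × 10^-3 mol (1:1 ratio)
n(C6H8O6) in the whole flask = 8.360 × 10^-3 × 100.0/50.00 = 0.01672 mol
mass of C6H8O6 = 0.01672 × 176.12 = 2.945 g

2.945 g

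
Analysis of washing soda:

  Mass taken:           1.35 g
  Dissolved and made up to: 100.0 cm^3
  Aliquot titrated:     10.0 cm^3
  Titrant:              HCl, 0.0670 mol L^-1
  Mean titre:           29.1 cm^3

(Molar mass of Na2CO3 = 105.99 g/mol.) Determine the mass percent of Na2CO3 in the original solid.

Na2CO3 + 2 HCl → 2 NaCl + H2O + CO2
n(HCl) per titration = 0.0291 × 0.0670 = 1.95 × 10^-3 mol
From the 1:2 ratio, n(Na2CO3) in each aliquot = 1/2 × 1.95 × 10^-3 = 9.75 × 10^-4 mol
n(Na2CO3) in the whole flask = 9.75 × 10^-4 × 100.0/10.0 = 9.75 × 10^-3 mol
mass of Na2CO3 = 9.75 × 10^-3 × 105.99 = 1.03 g
% Na2CO3 = 1.03 / 1.35 × 100 = 76.5 %

76.5 %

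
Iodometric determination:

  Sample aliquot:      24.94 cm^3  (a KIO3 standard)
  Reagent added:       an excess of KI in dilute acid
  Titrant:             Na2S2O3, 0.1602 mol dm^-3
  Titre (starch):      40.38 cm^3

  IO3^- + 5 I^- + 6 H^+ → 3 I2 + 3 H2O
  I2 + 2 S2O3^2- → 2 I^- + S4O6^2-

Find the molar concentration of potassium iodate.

0.04323 mol/L

n(S2O3^2-) = 0.04038 × 0.1602 = 6.469 × 10^-3 mol
n(I2) = n(S2O3^2-)/2 = 3.234 × 10^-3 mol
From the 1:3 ratio, n(IO3^-) in the aliquot = 1/3 × 3.234 × 10^-3 = 1.078 × 10^-3 mol
[IO3^-] = 1.078 × 10^-3 / 0.02494 = 0.04323 mol/L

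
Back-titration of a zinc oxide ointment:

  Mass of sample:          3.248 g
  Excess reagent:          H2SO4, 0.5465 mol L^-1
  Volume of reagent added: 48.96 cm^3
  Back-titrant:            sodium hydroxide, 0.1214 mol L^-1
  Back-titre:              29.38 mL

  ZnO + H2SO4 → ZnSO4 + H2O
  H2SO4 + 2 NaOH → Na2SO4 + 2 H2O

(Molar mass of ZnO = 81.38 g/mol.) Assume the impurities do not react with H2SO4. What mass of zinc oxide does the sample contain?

n(H2SO4) added = 0.04896 × 0.5465 = 0.02676 mol
n(NaOH) used in back-titration = 0.02938 × 0.1214 = 3.567 × 10^-3 mol
From the 1:2 ratio, n(H2SO4) left over = 1/2 × 3.567 × 10^-3 = 1.783 × 10^-3 mol
n(H2SO4) consumed by analyte = 0.02676 − 1.783 × 10^-3 = 0.02497 mol
n(ZnO) = 0.02497 mol (1:1 ratio)
mass of ZnO = 0.02497 × 81.38 = 2.032 g

2.032 g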